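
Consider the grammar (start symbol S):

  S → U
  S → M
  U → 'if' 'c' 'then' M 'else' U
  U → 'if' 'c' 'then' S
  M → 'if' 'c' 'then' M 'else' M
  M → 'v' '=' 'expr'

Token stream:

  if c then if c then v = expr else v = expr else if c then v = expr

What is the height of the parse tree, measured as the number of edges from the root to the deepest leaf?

5

[S [U if c then [M if c then [M v = expr] else [M v = expr]] else [U if c then [S [M v = expr]]]]]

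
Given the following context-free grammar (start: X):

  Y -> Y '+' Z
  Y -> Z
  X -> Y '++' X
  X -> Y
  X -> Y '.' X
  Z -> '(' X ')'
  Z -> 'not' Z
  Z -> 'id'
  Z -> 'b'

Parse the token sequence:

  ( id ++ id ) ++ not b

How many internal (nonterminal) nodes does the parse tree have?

13

[X [Y [Z ( [X [Y [Z id]] ++ [X [Y [Z id]]]] )]] ++ [X [Y [Z not [Z b]]]]]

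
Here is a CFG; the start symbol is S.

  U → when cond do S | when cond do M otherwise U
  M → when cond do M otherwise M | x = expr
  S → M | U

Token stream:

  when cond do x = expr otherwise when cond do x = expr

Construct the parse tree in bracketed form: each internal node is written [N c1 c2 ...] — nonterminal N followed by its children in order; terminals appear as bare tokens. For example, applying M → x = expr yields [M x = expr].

[S [U when cond do [M x = expr] otherwise [U when cond do [S [M x = expr]]]]]

S
U
when cond do M otherwise U
when cond do x = expr otherwise U
when cond do x = expr otherwise when cond do S
when cond do x = expr otherwise when cond do M
when cond do x = expr otherwise when cond do x = expr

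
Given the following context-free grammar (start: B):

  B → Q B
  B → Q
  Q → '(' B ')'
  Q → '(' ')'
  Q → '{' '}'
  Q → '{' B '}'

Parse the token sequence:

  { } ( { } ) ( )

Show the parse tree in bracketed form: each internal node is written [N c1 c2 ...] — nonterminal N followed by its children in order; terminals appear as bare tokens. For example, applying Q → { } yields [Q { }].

B
Q B
{ } B
{ } Q B
{ } ( B ) B
{ } ( Q ) B
{ } ( { } ) B
{ } ( { } ) Q
{ } ( { } ) ( )

[B [Q { }] [B [Q ( [B [Q { }]] )] [B [Q ( )]]]]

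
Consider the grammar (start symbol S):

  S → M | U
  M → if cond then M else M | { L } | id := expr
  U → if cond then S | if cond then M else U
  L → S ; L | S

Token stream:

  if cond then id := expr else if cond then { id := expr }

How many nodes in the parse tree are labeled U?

2

[S [U if cond then [M id := expr] else [U if cond then [S [M { [L [S [M id := expr]]] }]]]]]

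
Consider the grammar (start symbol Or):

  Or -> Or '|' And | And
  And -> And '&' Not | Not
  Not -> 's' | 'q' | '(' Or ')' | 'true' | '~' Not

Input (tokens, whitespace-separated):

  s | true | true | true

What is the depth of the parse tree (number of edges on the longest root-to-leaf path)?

[Or [Or [Or [Or [And [Not s]]] | [And [Not true]]] | [And [Not true]]] | [And [Not true]]]

6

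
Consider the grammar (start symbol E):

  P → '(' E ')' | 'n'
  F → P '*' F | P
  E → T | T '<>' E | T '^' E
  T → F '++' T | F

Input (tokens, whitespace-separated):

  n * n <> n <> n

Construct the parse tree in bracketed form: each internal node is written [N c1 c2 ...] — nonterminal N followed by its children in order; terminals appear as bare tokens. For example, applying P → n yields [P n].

[E [T [F [P n] * [F [P n]]]] <> [E [T [F [P n]]] <> [E [T [F [P n]]]]]]

E
T <> E
F <> E
P * F <> E
n * F <> E
n * P <> E
n * n <> E
n * n <> T <> E
n * n <> F <> E
n * n <> P <> E
n * n <> n <> E
n * n <> n <> T
n * n <> n <> F
n * n <> n <> P
n * n <> n <> n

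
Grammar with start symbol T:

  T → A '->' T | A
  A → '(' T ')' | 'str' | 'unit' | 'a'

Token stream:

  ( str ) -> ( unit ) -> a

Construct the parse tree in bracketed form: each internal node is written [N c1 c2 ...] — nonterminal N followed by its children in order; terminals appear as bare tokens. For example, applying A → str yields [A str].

[T [A ( [T [A str]] )] -> [T [A ( [T [A unit]] )] -> [T [A a]]]]

T
A -> T
( T ) -> T
( A ) -> T
( str ) -> T
( str ) -> A -> T
( str ) -> ( T ) -> T
( str ) -> ( A ) -> T
( str ) -> ( unit ) -> T
( str ) -> ( unit ) -> A
( str ) -> ( unit ) -> a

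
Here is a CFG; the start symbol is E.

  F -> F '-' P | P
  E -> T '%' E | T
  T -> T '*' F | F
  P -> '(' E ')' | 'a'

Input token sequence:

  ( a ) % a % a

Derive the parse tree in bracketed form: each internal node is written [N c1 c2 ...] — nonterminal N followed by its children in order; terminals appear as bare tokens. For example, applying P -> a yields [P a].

E
T % E
F % E
P % E
( E ) % E
( T ) % E
( F ) % E
( P ) % E
( a ) % E
( a ) % T % E
( a ) % F % E
( a ) % P % E
( a ) % a % E
( a ) % a % T
( a ) % a % F
( a ) % a % P
( a ) % a % a

[E [T [F [P ( [E [T [F [P a]]]] )]]] % [E [T [F [P a]]] % [E [T [F [P a]]]]]]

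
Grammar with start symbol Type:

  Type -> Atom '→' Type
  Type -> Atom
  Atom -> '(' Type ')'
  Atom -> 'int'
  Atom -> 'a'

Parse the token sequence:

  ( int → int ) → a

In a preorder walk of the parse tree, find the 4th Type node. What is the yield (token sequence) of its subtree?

[Type [Atom ( [Type [Atom int] → [Type [Atom int]]] )] → [Type [Atom a]]]

a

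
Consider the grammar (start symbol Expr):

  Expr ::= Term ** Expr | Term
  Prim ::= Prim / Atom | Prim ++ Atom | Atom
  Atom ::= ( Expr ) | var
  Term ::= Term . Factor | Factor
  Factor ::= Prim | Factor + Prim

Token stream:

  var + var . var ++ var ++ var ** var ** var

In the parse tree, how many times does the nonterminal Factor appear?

5

[Expr [Term [Term [Factor [Factor [Prim [Atom var]]] + [Prim [Atom var]]]] . [Factor [Prim [Prim [Prim [Atom var]] ++ [Atom var]] ++ [Atom var]]]] ** [Expr [Term [Factor [Prim [Atom var]]]] ** [Expr [Term [Factor [Prim [Atom var]]]]]]]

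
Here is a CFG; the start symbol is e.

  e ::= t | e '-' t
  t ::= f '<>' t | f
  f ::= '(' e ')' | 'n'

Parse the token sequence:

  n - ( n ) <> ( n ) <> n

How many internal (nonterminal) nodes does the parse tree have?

16

[e [e [t [f n]]] - [t [f ( [e [t [f n]]] )] <> [t [f ( [e [t [f n]]] )] <> [t [f n]]]]]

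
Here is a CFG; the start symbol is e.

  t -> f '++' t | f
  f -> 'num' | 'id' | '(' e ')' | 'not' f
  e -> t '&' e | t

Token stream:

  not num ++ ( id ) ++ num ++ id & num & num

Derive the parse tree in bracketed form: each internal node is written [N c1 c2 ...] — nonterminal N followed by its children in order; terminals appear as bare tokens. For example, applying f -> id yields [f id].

e
t & e
f ++ t & e
not f ++ t & e
not num ++ t & e
not num ++ f ++ t & e
not num ++ ( e ) ++ t & e
not num ++ ( t ) ++ t & e
not num ++ ( f ) ++ t & e
not num ++ ( id ) ++ t & e
not num ++ ( id ) ++ f ++ t & e
not num ++ ( id ) ++ num ++ t & e
not num ++ ( id ) ++ num ++ f & e
not num ++ ( id ) ++ num ++ id & e
not num ++ ( id ) ++ num ++ id & t & e
not num ++ ( id ) ++ num ++ id & f & e
not num ++ ( id ) ++ num ++ id & num & e
not num ++ ( id ) ++ num ++ id & num & t
not num ++ ( id ) ++ num ++ id & num & f
not num ++ ( id ) ++ num ++ id & num & num

[e [t [f not [f num]] ++ [t [f ( [e [t [f id]]] )] ++ [t [f num] ++ [t [f id]]]]] & [e [t [f num]] & [e [t [f num]]]]]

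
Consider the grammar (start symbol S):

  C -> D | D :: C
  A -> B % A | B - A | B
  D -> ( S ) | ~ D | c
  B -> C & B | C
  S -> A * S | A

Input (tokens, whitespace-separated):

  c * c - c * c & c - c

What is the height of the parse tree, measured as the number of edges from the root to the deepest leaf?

8

[S [A [B [C [D c]]]] * [S [A [B [C [D c]]] - [A [B [C [D c]]]]] * [S [A [B [C [D c]] & [B [C [D c]]]] - [A [B [C [D c]]]]]]]]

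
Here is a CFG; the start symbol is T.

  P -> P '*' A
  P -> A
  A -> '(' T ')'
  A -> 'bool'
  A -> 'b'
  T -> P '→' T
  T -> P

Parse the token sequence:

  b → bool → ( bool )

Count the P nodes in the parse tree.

4

[T [P [A b]] → [T [P [A bool]] → [T [P [A ( [T [P [A bool]]] )]]]]]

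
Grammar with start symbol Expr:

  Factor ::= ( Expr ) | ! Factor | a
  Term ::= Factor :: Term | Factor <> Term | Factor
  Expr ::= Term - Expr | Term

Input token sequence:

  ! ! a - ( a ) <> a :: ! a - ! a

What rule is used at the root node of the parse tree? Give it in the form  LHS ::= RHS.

Expr ::= Term - Expr

[Expr [Term [Factor ! [Factor ! [Factor a]]]] - [Expr [Term [Factor ( [Expr [Term [Factor a]]] )] <> [Term [Factor a] :: [Term [Factor ! [Factor a]]]]] - [Expr [Term [Factor ! [Factor a]]]]]]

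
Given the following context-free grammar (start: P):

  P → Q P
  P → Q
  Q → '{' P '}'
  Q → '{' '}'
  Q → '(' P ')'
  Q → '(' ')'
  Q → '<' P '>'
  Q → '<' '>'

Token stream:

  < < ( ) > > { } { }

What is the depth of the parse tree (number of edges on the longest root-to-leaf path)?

6

[P [Q < [P [Q < [P [Q ( )]] >]] >] [P [Q { }] [P [Q { }]]]]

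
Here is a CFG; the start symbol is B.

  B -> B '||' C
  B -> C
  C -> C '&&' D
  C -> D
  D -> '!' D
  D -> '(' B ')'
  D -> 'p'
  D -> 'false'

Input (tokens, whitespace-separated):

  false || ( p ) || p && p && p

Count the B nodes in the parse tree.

[B [B [B [C [D false]]] || [C [D ( [B [C [D p]]] )]]] || [C [C [C [D p]] && [D p]] && [D p]]]

4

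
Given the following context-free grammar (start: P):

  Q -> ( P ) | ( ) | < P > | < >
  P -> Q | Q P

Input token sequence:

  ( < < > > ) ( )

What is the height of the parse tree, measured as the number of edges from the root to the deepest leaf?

6

[P [Q ( [P [Q < [P [Q < >]] >]] )] [P [Q ( )]]]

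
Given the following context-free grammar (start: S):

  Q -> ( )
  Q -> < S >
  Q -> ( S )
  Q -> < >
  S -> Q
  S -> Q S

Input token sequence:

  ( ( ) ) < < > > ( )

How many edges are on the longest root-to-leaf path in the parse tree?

[S [Q ( [S [Q ( )]] )] [S [Q < [S [Q < >]] >] [S [Q ( )]]]]

5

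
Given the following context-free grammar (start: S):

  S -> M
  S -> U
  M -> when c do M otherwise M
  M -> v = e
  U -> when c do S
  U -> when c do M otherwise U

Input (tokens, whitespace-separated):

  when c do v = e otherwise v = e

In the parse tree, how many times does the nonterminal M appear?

3

[S [M when c do [M v = e] otherwise [M v = e]]]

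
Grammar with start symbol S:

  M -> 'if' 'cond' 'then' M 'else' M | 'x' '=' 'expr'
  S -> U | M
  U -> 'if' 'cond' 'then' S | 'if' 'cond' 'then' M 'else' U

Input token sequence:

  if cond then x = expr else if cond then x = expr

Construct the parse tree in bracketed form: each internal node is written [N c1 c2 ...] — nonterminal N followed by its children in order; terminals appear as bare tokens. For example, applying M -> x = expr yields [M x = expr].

S
U
if cond then M else U
if cond then x = expr else U
if cond then x = expr else if cond then S
if cond then x = expr else if cond then M
if cond then x = expr else if cond then x = expr

[S [U if cond then [M x = expr] else [U if cond then [S [M x = expr]]]]]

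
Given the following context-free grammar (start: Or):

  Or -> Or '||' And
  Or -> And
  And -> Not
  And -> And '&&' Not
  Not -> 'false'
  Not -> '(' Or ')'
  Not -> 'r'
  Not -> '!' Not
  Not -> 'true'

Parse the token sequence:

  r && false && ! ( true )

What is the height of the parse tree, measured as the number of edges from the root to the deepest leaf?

7

[Or [And [And [And [Not r]] && [Not false]] && [Not ! [Not ( [Or [And [Not true]]] )]]]]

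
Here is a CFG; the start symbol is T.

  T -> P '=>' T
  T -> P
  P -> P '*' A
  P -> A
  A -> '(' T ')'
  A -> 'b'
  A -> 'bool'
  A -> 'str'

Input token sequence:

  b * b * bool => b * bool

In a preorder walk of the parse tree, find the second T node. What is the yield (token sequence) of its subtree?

[T [P [P [P [A b]] * [A b]] * [A bool]] => [T [P [P [A b]] * [A bool]]]]

b * bool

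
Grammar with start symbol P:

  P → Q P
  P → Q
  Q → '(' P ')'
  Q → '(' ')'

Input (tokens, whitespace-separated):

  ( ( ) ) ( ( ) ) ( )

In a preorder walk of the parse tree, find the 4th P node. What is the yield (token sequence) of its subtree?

[P [Q ( [P [Q ( )]] )] [P [Q ( [P [Q ( )]] )] [P [Q ( )]]]]

( )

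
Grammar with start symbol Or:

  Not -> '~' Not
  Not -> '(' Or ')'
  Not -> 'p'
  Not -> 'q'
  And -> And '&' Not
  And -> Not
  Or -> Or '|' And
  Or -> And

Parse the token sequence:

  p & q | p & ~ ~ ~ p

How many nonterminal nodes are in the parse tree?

[Or [Or [And [And [Not p]] & [Not q]]] | [And [And [Not p]] & [Not ~ [Not ~ [Not ~ [Not p]]]]]]

13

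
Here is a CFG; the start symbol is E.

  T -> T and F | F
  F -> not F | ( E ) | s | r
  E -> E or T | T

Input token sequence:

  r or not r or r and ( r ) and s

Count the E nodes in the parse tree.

4

[E [E [E [T [F r]]] or [T [F not [F r]]]] or [T [T [T [F r]] and [F ( [E [T [F r]]] )]] and [F s]]]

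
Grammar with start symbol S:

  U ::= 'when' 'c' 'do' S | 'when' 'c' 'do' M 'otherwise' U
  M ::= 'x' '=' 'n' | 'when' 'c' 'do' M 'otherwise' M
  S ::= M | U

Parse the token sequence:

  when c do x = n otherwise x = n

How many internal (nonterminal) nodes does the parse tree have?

[S [M when c do [M x = n] otherwise [M x = n]]]

4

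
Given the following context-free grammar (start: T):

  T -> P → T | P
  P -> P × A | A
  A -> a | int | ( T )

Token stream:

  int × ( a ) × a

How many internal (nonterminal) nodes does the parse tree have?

[T [P [P [P [A int]] × [A ( [T [P [A a]]] )]] × [A a]]]

10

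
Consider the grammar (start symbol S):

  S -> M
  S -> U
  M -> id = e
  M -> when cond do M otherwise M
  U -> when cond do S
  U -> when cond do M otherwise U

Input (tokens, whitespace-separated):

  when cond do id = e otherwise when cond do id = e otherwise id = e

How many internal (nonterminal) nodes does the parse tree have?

[S [M when cond do [M id = e] otherwise [M when cond do [M id = e] otherwise [M id = e]]]]

6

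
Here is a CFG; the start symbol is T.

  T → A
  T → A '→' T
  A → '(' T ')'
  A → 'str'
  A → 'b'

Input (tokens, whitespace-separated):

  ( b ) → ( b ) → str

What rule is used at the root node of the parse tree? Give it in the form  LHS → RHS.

[T [A ( [T [A b]] )] → [T [A ( [T [A b]] )] → [T [A str]]]]

T → A '→' T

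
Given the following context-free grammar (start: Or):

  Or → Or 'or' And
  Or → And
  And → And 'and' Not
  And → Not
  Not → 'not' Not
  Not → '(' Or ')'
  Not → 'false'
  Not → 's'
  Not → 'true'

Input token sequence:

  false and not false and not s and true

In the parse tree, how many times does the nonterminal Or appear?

[Or [And [And [And [And [Not false]] and [Not not [Not false]]] and [Not not [Not s]]] and [Not true]]]

1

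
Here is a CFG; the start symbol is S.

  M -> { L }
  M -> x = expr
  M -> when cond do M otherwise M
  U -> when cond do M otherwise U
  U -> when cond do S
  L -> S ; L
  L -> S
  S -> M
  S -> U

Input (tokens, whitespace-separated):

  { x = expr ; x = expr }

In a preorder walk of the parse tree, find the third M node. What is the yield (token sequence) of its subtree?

[S [M { [L [S [M x = expr]] ; [L [S [M x = expr]]]] }]]

x = expr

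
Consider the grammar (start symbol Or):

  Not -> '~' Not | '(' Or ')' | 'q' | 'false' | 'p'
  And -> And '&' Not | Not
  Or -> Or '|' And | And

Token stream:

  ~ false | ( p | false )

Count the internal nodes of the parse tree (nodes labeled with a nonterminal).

13

[Or [Or [And [Not ~ [Not false]]]] | [And [Not ( [Or [Or [And [Not p]]] | [And [Not false]]] )]]]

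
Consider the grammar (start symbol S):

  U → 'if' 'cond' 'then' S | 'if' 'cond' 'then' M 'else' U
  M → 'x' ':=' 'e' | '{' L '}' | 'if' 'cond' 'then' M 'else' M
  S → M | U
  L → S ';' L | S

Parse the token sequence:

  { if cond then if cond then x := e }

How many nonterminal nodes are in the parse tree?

9

[S [M { [L [S [U if cond then [S [U if cond then [S [M x := e]]]]]]] }]]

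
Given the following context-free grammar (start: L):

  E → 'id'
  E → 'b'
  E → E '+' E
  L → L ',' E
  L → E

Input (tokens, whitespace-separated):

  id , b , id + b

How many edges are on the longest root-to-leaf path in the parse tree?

4

[L [L [L [E id]] , [E b]] , [E [E id] + [E b]]]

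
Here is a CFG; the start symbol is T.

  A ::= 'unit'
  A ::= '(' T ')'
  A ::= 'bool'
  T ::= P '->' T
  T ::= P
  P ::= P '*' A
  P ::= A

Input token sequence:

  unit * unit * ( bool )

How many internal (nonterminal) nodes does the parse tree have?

[T [P [P [P [A unit]] * [A unit]] * [A ( [T [P [A bool]]] )]]]

10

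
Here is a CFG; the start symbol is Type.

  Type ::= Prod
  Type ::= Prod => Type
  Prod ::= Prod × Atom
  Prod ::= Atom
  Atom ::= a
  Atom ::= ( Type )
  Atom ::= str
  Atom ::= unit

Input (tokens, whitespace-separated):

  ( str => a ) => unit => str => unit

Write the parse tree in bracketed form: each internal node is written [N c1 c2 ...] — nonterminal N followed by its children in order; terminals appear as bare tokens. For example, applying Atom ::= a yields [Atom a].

Type
Prod => Type
Atom => Type
( Type ) => Type
( Prod => Type ) => Type
( Atom => Type ) => Type
( str => Type ) => Type
( str => Prod ) => Type
( str => Atom ) => Type
( str => a ) => Type
( str => a ) => Prod => Type
( str => a ) => Atom => Type
( str => a ) => unit => Type
( str => a ) => unit => Prod => Type
( str => a ) => unit => Atom => Type
( str => a ) => unit => str => Type
( str => a ) => unit => str => Prod
( str => a ) => unit => str => Atom
( str => a ) => unit => str => unit

[Type [Prod [Atom ( [Type [Prod [Atom str]] => [Type [Prod [Atom a]]]] )]] => [Type [Prod [Atom unit]] => [Type [Prod [Atom str]] => [Type [Prod [Atom unit]]]]]]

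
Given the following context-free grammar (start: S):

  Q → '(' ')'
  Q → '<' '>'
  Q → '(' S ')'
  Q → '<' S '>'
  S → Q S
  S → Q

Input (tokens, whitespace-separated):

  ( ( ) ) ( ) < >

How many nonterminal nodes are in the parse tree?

[S [Q ( [S [Q ( )]] )] [S [Q ( )] [S [Q < >]]]]

8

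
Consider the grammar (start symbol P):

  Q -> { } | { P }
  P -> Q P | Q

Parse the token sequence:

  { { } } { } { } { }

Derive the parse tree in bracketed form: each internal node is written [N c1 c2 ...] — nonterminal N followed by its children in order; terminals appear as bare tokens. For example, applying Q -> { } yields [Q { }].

[P [Q { [P [Q { }]] }] [P [Q { }] [P [Q { }] [P [Q { }]]]]]

P
Q P
{ P } P
{ Q } P
{ { } } P
{ { } } Q P
{ { } } { } P
{ { } } { } Q P
{ { } } { } { } P
{ { } } { } { } Q
{ { } } { } { } { }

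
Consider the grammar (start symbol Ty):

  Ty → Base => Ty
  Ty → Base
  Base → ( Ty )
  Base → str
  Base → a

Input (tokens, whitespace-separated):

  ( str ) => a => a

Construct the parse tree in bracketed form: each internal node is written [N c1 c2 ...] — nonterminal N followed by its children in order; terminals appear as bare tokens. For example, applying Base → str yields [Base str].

[Ty [Base ( [Ty [Base str]] )] => [Ty [Base a] => [Ty [Base a]]]]

Ty
Base => Ty
( Ty ) => Ty
( Base ) => Ty
( str ) => Ty
( str ) => Base => Ty
( str ) => a => Ty
( str ) => a => Base
( str ) => a => a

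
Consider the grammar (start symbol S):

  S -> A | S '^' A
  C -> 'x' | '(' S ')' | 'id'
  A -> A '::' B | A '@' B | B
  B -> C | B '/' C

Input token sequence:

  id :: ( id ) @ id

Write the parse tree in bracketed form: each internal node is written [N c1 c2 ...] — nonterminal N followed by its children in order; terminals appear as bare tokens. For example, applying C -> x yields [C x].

S
A
A @ B
A :: B @ B
B :: B @ B
C :: B @ B
id :: B @ B
id :: C @ B
id :: ( S ) @ B
id :: ( A ) @ B
id :: ( B ) @ B
id :: ( C ) @ B
id :: ( id ) @ B
id :: ( id ) @ C
id :: ( id ) @ id

[S [A [A [A [B [C id]]] :: [B [C ( [S [A [B [C id]]]] )]]] @ [B [C id]]]]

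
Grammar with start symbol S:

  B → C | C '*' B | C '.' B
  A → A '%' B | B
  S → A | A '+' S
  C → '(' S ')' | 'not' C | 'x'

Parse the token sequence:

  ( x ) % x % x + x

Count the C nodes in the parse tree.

5

[S [A [A [A [B [C ( [S [A [B [C x]]]] )]]] % [B [C x]]] % [B [C x]]] + [S [A [B [C x]]]]]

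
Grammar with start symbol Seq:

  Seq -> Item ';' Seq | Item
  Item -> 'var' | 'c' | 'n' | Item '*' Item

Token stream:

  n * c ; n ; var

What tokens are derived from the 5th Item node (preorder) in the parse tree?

var

[Seq [Item [Item n] * [Item c]] ; [Seq [Item n] ; [Seq [Item var]]]]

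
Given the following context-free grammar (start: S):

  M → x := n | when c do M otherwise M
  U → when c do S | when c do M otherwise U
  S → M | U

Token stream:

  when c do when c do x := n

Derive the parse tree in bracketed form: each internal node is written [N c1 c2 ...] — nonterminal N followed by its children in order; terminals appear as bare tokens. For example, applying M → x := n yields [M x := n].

[S [U when c do [S [U when c do [S [M x := n]]]]]]

S
U
when c do S
when c do U
when c do when c do S
when c do when c do M
when c do when c do x := n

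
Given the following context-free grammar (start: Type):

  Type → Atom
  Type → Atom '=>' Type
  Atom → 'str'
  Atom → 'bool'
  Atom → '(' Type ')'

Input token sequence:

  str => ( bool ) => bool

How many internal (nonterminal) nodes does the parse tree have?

8

[Type [Atom str] => [Type [Atom ( [Type [Atom bool]] )] => [Type [Atom bool]]]]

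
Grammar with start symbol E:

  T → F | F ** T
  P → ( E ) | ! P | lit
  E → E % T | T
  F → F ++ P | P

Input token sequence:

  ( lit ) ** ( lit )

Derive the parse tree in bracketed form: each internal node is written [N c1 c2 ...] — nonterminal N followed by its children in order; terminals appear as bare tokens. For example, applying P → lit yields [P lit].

E
T
F ** T
P ** T
( E ) ** T
( T ) ** T
( F ) ** T
( P ) ** T
( lit ) ** T
( lit ) ** F
( lit ) ** P
( lit ) ** ( E )
( lit ) ** ( T )
( lit ) ** ( F )
( lit ) ** ( P )
( lit ) ** ( lit )

[E [T [F [P ( [E [T [F [P lit]]]] )]] ** [T [F [P ( [E [T [F [P lit]]]] )]]]]]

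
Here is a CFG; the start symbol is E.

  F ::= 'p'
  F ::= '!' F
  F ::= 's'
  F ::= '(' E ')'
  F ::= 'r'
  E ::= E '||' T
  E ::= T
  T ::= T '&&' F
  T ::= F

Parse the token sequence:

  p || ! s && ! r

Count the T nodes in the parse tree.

[E [E [T [F p]]] || [T [T [F ! [F s]]] && [F ! [F r]]]]

3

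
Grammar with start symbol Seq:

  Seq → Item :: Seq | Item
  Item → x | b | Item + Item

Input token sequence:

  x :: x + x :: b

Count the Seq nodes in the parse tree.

[Seq [Item x] :: [Seq [Item [Item x] + [Item x]] :: [Seq [Item b]]]]

3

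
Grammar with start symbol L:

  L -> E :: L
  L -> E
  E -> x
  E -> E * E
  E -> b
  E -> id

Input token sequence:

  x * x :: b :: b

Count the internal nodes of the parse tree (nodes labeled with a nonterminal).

[L [E [E x] * [E x]] :: [L [E b] :: [L [E b]]]]

8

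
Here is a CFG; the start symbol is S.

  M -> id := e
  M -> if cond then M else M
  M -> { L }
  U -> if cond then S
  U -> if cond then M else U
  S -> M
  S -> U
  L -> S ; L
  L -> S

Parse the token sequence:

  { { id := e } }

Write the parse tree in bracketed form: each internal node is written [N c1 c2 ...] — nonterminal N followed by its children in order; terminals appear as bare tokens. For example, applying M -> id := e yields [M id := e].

S
M
{ L }
{ S }
{ M }
{ { L } }
{ { S } }
{ { M } }
{ { id := e } }

[S [M { [L [S [M { [L [S [M id := e]]] }]]] }]]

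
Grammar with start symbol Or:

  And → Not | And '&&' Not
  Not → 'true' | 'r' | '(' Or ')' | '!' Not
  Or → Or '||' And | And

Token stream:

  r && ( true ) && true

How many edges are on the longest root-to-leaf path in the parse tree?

7

[Or [And [And [And [Not r]] && [Not ( [Or [And [Not true]]] )]] && [Not true]]]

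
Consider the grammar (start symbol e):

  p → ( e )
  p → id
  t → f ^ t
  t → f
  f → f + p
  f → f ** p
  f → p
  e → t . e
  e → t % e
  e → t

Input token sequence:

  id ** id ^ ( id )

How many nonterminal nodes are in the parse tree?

[e [t [f [f [p id]] ** [p id]] ^ [t [f [p ( [e [t [f [p id]]]] )]]]]]

13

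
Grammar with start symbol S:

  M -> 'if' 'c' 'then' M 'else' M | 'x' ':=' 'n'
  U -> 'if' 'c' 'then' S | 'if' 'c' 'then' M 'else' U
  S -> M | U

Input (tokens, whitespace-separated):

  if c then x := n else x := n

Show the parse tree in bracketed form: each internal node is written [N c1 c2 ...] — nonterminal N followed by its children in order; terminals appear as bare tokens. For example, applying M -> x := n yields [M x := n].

[S [M if c then [M x := n] else [M x := n]]]

S
M
if c then M else M
if c then x := n else M
if c then x := n else x := n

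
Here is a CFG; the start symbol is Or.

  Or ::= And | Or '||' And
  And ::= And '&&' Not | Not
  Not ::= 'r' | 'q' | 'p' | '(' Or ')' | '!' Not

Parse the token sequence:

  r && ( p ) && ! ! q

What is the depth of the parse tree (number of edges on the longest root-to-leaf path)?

7

[Or [And [And [And [Not r]] && [Not ( [Or [And [Not p]]] )]] && [Not ! [Not ! [Not q]]]]]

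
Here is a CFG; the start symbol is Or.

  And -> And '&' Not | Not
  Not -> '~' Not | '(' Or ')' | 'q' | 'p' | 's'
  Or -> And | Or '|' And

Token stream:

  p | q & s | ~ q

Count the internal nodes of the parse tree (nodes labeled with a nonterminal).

[Or [Or [Or [And [Not p]]] | [And [And [Not q]] & [Not s]]] | [And [Not ~ [Not q]]]]

12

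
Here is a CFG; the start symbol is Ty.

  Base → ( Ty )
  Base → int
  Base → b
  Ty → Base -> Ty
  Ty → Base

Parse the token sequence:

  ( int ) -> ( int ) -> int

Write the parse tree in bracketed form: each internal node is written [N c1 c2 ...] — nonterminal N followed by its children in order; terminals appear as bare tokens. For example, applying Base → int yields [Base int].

Ty
Base -> Ty
( Ty ) -> Ty
( Base ) -> Ty
( int ) -> Ty
( int ) -> Base -> Ty
( int ) -> ( Ty ) -> Ty
( int ) -> ( Base ) -> Ty
( int ) -> ( int ) -> Ty
( int ) -> ( int ) -> Base
( int ) -> ( int ) -> int

[Ty [Base ( [Ty [Base int]] )] -> [Ty [Base ( [Ty [Base int]] )] -> [Ty [Base int]]]]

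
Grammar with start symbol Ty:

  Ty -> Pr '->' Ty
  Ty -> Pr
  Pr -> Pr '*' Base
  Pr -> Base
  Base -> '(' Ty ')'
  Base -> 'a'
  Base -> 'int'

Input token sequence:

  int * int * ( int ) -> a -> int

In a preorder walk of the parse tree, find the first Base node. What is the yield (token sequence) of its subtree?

[Ty [Pr [Pr [Pr [Base int]] * [Base int]] * [Base ( [Ty [Pr [Base int]]] )]] -> [Ty [Pr [Base a]] -> [Ty [Pr [Base int]]]]]

int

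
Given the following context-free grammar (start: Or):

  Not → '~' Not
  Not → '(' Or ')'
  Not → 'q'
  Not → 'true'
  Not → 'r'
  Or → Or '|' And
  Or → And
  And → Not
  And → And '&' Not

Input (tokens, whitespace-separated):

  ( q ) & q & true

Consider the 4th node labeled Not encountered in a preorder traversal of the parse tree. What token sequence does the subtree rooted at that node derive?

[Or [And [And [And [Not ( [Or [And [Not q]]] )]] & [Not q]] & [Not true]]]

true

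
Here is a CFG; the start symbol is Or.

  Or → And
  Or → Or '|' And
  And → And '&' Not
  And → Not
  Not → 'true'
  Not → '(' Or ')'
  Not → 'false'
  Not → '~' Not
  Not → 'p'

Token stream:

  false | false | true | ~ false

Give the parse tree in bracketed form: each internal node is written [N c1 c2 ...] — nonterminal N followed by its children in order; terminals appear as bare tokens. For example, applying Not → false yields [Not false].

[Or [Or [Or [Or [And [Not false]]] | [And [Not false]]] | [And [Not true]]] | [And [Not ~ [Not false]]]]

Or
Or | And
Or | And | And
Or | And | And | And
And | And | And | And
Not | And | And | And
false | And | And | And
false | Not | And | And
false | false | And | And
false | false | Not | And
false | false | true | And
false | false | true | Not
false | false | true | ~ Not
false | false | true | ~ false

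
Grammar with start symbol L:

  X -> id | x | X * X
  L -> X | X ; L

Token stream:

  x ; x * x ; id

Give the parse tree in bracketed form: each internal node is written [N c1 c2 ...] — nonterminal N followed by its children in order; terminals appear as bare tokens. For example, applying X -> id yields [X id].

[L [X x] ; [L [X [X x] * [X x]] ; [L [X id]]]]

L
X ; L
x ; L
x ; X ; L
x ; X * X ; L
x ; x * X ; L
x ; x * x ; L
x ; x * x ; X
x ; x * x ; id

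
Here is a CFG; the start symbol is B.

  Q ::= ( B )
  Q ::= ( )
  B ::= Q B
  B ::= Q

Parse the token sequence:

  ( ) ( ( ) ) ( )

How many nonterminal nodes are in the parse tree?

[B [Q ( )] [B [Q ( [B [Q ( )]] )] [B [Q ( )]]]]

8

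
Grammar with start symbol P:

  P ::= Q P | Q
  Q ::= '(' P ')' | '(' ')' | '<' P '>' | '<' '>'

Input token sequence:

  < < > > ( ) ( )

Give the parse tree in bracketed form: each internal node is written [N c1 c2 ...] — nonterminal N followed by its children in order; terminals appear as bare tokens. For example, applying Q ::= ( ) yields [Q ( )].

[P [Q < [P [Q < >]] >] [P [Q ( )] [P [Q ( )]]]]

P
Q P
< P > P
< Q > P
< < > > P
< < > > Q P
< < > > ( ) P
< < > > ( ) Q
< < > > ( ) ( )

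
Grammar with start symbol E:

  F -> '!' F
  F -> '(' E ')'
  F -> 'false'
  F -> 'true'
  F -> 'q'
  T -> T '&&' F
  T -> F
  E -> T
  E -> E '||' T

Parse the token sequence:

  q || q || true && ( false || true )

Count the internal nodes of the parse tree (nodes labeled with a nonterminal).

[E [E [E [T [F q]]] || [T [F q]]] || [T [T [F true]] && [F ( [E [E [T [F false]]] || [T [F true]]] )]]]

17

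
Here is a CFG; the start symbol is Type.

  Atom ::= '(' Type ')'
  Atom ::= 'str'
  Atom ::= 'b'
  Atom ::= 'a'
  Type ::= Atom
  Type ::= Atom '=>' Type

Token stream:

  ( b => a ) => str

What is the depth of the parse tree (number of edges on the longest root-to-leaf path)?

[Type [Atom ( [Type [Atom b] => [Type [Atom a]]] )] => [Type [Atom str]]]

5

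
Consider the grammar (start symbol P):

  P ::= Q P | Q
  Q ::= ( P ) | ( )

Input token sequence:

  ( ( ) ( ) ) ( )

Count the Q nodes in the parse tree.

4

[P [Q ( [P [Q ( )] [P [Q ( )]]] )] [P [Q ( )]]]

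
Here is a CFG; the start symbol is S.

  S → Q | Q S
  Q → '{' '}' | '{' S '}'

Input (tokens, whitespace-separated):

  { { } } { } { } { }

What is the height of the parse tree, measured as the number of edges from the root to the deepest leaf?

5

[S [Q { [S [Q { }]] }] [S [Q { }] [S [Q { }] [S [Q { }]]]]]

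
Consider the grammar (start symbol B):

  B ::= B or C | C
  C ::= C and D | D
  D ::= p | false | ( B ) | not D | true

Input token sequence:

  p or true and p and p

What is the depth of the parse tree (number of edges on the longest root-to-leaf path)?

[B [B [C [D p]]] or [C [C [C [D true]] and [D p]] and [D p]]]

5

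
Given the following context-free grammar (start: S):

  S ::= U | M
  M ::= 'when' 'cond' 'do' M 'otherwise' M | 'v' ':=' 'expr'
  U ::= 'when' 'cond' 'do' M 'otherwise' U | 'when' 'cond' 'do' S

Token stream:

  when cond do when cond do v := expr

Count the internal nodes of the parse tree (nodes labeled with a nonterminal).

6

[S [U when cond do [S [U when cond do [S [M v := expr]]]]]]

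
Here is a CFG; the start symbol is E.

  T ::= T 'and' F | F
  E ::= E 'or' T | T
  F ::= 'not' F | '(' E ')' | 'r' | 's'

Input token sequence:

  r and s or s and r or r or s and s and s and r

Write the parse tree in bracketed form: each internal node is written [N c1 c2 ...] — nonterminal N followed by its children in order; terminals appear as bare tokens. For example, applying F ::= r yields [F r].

E
E or T
E or T or T
E or T or T or T
T or T or T or T
T and F or T or T or T
F and F or T or T or T
r and F or T or T or T
r and s or T or T or T
r and s or T and F or T or T
r and s or F and F or T or T
r and s or s and F or T or T
r and s or s and r or T or T
r and s or s and r or F or T
r and s or s and r or r or T
r and s or s and r or r or T and F
r and s or s and r or r or T and F and F
r and s or s and r or r or T and F and F and F
r and s or s and r or r or F and F and F and F
r and s or s and r or r or s and F and F and F
r and s or s and r or r or s and s and F and F
r and s or s and r or r or s and s and s and F
r and s or s and r or r or s and s and s and r

[E [E [E [E [T [T [F r]] and [F s]]] or [T [T [F s]] and [F r]]] or [T [F r]]] or [T [T [T [T [F s]] and [F s]] and [F s]] and [F r]]]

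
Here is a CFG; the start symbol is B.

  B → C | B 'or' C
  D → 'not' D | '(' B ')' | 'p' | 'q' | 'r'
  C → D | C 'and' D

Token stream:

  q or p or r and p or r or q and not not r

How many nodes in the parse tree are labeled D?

9

[B [B [B [B [B [C [D q]]] or [C [D p]]] or [C [C [D r]] and [D p]]] or [C [D r]]] or [C [C [D q]] and [D not [D not [D r]]]]]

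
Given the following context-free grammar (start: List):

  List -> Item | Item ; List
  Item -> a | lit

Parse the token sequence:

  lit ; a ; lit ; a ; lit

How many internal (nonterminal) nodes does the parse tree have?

[List [Item lit] ; [List [Item a] ; [List [Item lit] ; [List [Item a] ; [List [Item lit]]]]]]

10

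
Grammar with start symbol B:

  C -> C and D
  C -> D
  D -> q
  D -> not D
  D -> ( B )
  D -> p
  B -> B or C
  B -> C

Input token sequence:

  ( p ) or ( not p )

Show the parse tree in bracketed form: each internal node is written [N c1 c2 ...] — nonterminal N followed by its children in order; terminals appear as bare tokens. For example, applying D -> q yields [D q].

[B [B [C [D ( [B [C [D p]]] )]]] or [C [D ( [B [C [D not [D p]]]] )]]]

B
B or C
C or C
D or C
( B ) or C
( C ) or C
( D ) or C
( p ) or C
( p ) or D
( p ) or ( B )
( p ) or ( C )
( p ) or ( D )
( p ) or ( not D )
( p ) or ( not p )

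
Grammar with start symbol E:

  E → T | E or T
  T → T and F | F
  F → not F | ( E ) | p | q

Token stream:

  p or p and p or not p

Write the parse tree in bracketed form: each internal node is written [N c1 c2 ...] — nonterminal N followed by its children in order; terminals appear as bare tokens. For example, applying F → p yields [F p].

[E [E [E [T [F p]]] or [T [T [F p]] and [F p]]] or [T [F not [F p]]]]

E
E or T
E or T or T
T or T or T
F or T or T
p or T or T
p or T and F or T
p or F and F or T
p or p and F or T
p or p and p or T
p or p and p or F
p or p and p or not F
p or p and p or not p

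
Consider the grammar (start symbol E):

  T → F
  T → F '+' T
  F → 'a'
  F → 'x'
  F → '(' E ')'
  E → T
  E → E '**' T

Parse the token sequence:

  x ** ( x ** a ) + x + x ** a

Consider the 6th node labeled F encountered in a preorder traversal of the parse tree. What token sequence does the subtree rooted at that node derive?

x

[E [E [E [T [F x]]] ** [T [F ( [E [E [T [F x]]] ** [T [F a]]] )] + [T [F x] + [T [F x]]]]] ** [T [F a]]]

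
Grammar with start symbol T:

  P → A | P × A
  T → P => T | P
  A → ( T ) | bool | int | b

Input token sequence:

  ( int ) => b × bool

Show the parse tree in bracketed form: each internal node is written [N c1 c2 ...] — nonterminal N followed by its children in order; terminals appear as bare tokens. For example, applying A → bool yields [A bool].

[T [P [A ( [T [P [A int]]] )]] => [T [P [P [A b]] × [A bool]]]]

T
P => T
A => T
( T ) => T
( P ) => T
( A ) => T
( int ) => T
( int ) => P
( int ) => P × A
( int ) => A × A
( int ) => b × A
( int ) => b × bool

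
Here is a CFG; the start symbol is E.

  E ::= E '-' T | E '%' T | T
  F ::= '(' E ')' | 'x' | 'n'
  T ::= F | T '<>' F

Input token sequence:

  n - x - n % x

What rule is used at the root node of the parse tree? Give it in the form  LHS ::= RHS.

[E [E [E [E [T [F n]]] - [T [F x]]] - [T [F n]]] % [T [F x]]]

E ::= E '%' T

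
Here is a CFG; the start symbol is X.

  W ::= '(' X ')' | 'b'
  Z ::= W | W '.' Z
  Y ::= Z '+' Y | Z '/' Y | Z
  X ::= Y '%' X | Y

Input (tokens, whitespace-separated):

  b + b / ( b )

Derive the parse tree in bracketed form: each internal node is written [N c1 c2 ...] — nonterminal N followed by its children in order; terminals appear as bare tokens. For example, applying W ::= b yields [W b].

X
Y
Z + Y
W + Y
b + Y
b + Z / Y
b + W / Y
b + b / Y
b + b / Z
b + b / W
b + b / ( X )
b + b / ( Y )
b + b / ( Z )
b + b / ( W )
b + b / ( b )

[X [Y [Z [W b]] + [Y [Z [W b]] / [Y [Z [W ( [X [Y [Z [W b]]]] )]]]]]]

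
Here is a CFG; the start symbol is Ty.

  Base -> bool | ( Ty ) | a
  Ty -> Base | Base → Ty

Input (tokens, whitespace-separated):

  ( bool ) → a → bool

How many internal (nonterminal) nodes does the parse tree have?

8

[Ty [Base ( [Ty [Base bool]] )] → [Ty [Base a] → [Ty [Base bool]]]]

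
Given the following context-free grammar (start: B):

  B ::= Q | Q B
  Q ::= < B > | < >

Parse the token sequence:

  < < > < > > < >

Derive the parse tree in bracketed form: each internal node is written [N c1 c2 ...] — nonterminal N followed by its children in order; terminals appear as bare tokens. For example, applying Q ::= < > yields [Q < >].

[B [Q < [B [Q < >] [B [Q < >]]] >] [B [Q < >]]]

B
Q B
< B > B
< Q B > B
< < > B > B
< < > Q > B
< < > < > > B
< < > < > > Q
< < > < > > < >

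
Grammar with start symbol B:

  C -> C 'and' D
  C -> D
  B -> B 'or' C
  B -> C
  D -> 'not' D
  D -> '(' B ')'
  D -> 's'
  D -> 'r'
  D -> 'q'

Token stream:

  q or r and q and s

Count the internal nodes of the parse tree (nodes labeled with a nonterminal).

10

[B [B [C [D q]]] or [C [C [C [D r]] and [D q]] and [D s]]]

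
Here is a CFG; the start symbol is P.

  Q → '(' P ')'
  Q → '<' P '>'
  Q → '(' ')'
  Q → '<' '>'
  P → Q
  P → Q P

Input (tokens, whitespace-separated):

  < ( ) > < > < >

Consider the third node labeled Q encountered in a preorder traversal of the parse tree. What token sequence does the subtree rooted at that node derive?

[P [Q < [P [Q ( )]] >] [P [Q < >] [P [Q < >]]]]

< >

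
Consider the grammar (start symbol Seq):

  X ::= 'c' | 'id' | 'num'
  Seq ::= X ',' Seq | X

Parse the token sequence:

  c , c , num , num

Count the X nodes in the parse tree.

[Seq [X c] , [Seq [X c] , [Seq [X num] , [Seq [X num]]]]]

4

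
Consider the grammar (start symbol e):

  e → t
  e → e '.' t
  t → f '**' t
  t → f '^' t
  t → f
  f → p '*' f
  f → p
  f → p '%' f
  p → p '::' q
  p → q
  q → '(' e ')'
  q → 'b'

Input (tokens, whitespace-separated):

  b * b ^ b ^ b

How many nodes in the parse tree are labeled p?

[e [t [f [p [q b]] * [f [p [q b]]]] ^ [t [f [p [q b]]] ^ [t [f [p [q b]]]]]]]

4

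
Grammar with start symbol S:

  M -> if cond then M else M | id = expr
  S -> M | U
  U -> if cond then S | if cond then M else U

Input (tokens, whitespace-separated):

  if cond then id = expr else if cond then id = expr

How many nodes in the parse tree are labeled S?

2

[S [U if cond then [M id = expr] else [U if cond then [S [M id = expr]]]]]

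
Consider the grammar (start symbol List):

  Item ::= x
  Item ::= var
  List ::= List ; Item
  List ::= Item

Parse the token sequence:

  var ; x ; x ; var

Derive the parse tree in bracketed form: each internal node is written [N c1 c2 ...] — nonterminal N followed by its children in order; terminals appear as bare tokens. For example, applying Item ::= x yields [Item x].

[List [List [List [List [Item var]] ; [Item x]] ; [Item x]] ; [Item var]]

List
List ; Item
List ; Item ; Item
List ; Item ; Item ; Item
Item ; Item ; Item ; Item
var ; Item ; Item ; Item
var ; x ; Item ; Item
var ; x ; x ; Item
var ; x ; x ; var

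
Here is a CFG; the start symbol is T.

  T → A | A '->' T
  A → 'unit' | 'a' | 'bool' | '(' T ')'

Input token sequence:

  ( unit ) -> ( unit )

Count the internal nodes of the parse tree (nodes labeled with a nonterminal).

8

[T [A ( [T [A unit]] )] -> [T [A ( [T [A unit]] )]]]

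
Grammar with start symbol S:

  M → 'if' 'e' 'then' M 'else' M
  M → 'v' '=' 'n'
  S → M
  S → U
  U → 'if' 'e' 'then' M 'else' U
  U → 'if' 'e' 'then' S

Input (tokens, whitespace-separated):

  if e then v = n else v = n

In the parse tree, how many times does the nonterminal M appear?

3

[S [M if e then [M v = n] else [M v = n]]]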